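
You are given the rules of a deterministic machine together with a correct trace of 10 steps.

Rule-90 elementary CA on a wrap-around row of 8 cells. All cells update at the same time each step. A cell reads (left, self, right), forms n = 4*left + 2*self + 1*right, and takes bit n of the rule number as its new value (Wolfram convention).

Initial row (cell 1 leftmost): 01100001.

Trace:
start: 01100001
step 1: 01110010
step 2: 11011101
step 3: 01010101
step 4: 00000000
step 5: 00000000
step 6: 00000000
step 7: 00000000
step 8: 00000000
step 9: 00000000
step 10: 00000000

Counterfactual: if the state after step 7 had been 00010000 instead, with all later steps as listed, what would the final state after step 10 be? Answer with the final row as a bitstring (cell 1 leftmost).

state after step 7 := 00010000
step 8: 00101000
step 9: 01000100
step 10: 10101010

10101010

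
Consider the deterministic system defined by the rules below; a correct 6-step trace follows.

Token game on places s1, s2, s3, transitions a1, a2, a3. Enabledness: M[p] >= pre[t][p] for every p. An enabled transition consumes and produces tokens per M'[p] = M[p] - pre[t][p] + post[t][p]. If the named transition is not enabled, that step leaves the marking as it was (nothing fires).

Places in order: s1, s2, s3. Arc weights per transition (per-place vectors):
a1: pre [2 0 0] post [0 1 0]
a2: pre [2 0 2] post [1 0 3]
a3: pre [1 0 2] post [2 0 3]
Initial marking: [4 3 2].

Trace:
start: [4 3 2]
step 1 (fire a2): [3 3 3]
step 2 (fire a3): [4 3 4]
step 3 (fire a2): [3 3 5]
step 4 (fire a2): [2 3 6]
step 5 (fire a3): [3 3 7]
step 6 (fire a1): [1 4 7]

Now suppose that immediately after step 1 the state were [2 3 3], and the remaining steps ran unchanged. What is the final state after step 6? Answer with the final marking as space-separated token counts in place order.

state after step 1 := [2 3 3]
step 2 (fire a3): [3 3 4]
step 3 (fire a2): [2 3 5]
step 4 (fire a2): [1 3 6]
step 5 (fire a3): [2 3 7]
step 6 (fire a1): [0 4 7]

0 4 7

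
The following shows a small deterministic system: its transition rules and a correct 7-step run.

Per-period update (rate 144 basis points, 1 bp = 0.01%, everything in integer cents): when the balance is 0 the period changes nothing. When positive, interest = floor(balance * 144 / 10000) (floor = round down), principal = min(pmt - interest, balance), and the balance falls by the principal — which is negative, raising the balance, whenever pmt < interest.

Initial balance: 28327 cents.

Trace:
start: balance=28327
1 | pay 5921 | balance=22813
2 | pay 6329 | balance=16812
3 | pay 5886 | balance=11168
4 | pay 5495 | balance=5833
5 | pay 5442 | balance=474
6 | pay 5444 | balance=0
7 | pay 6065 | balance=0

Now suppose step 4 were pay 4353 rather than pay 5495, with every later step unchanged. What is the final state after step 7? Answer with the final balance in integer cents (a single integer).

0

(re-executing from step 4 with the substitution; state before step 4: balance=11168)
4 | pay 4353 | balance=6975
5 | pay 5442 | balance=1633
6 | pay 5444 | balance=0
7 | pay 6065 | balance=0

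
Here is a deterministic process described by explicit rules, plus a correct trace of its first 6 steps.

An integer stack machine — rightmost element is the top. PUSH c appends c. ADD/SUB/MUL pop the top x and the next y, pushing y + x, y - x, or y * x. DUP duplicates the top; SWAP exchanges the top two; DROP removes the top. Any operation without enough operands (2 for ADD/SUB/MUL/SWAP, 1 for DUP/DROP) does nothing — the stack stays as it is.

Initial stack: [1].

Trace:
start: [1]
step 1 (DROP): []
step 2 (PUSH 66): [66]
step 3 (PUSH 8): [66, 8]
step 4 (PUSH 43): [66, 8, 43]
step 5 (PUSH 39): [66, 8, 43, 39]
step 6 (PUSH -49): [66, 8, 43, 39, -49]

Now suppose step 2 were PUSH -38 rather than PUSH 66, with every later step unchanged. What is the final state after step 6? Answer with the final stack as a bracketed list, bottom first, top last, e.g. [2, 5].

[-38, 8, 43, 39, -49]

(re-executing from step 2 with the substitution; state before step 2: [])
step 2 (PUSH -38): [-38]
step 3 (PUSH 8): [-38, 8]
step 4 (PUSH 43): [-38, 8, 43]
step 5 (PUSH 39): [-38, 8, 43, 39]
step 6 (PUSH -49): [-38, 8, 43, 39, -49]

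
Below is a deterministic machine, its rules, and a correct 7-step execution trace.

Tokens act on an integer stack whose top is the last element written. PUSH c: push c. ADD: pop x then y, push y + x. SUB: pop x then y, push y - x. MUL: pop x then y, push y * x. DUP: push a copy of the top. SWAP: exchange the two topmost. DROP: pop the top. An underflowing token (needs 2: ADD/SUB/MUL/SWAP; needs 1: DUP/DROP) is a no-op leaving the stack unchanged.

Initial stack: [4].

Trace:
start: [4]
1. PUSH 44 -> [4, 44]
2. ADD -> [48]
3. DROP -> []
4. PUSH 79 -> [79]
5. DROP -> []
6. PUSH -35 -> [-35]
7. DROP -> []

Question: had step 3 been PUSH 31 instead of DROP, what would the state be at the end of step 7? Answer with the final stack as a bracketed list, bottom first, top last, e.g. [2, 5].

(re-executing from step 3 with the substitution; state before step 3: [48])
3. PUSH 31 -> [48, 31]
4. PUSH 79 -> [48, 31, 79]
5. DROP -> [48, 31]
6. PUSH -35 -> [48, 31, -35]
7. DROP -> [48, 31]

[48, 31]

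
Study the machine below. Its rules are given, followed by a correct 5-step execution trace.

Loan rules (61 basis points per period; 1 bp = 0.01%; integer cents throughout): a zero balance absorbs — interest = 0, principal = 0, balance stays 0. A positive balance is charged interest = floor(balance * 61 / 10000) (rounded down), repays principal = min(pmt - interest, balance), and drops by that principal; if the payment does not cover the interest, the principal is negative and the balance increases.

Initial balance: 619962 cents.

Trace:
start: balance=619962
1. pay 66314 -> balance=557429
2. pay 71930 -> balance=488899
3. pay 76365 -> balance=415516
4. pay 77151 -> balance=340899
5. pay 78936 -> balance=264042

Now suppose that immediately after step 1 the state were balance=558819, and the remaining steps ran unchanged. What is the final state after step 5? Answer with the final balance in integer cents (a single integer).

state after step 1 := balance=558819
2. pay 71930 -> balance=490297
3. pay 76365 -> balance=416922
4. pay 77151 -> balance=342314
5. pay 78936 -> balance=265466

265466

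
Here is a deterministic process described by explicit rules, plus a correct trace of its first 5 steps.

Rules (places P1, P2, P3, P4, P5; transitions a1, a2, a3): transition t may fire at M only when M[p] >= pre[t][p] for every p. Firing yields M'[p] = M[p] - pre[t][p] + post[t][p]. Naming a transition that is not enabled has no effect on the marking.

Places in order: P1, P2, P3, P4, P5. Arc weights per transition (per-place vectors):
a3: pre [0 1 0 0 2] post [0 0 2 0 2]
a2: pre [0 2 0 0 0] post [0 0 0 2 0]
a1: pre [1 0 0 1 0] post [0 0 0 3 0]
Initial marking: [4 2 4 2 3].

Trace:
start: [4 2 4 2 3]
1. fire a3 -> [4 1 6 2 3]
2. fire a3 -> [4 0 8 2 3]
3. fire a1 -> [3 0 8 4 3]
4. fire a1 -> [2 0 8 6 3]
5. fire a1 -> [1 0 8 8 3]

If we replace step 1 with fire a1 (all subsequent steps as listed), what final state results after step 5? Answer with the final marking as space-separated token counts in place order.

0 1 6 10 3

(re-executing from step 1 with the substitution; state before step 1: [4 2 4 2 3])
1. fire a1 -> [3 2 4 4 3]
2. fire a3 -> [3 1 6 4 3]
3. fire a1 -> [2 1 6 6 3]
4. fire a1 -> [1 1 6 8 3]
5. fire a1 -> [0 1 6 10 3]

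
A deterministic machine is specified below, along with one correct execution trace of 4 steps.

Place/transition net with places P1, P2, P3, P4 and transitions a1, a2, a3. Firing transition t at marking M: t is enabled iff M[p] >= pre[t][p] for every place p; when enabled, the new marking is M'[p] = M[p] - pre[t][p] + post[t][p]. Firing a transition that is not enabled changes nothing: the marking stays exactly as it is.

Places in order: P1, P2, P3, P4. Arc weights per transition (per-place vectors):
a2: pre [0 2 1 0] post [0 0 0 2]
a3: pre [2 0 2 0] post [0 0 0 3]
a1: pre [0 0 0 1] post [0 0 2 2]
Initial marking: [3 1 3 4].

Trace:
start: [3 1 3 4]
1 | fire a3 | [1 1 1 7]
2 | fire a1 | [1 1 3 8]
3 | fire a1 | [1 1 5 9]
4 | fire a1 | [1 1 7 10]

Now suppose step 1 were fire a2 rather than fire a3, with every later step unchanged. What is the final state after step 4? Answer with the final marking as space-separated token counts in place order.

(re-executing from step 1 with the substitution; state before step 1: [3 1 3 4])
1 | fire a2 | [3 1 3 4]
2 | fire a1 | [3 1 5 5]
3 | fire a1 | [3 1 7 6]
4 | fire a1 | [3 1 9 7]

3 1 9 7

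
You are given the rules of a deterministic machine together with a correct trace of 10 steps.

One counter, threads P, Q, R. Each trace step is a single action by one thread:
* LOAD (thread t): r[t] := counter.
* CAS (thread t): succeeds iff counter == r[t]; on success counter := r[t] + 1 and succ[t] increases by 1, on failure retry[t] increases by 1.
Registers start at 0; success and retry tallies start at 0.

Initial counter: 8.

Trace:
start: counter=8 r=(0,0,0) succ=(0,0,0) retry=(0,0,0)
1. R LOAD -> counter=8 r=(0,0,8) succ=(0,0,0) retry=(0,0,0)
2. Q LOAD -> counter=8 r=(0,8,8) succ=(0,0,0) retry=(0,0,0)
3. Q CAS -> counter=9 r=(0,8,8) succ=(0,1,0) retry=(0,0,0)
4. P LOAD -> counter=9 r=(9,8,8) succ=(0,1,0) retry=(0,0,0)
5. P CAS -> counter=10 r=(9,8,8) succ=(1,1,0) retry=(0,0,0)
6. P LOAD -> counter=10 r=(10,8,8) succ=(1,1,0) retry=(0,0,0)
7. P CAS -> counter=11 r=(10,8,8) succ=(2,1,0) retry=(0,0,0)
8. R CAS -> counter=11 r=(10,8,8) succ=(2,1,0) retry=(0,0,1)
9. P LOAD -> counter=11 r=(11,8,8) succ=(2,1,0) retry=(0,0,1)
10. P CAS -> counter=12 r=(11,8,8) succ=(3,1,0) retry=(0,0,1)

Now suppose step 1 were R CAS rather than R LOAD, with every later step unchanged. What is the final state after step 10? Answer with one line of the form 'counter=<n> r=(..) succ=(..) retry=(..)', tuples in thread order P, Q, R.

(re-executing from step 1 with the substitution; state before step 1: counter=8 r=(0,0,0) succ=(0,0,0) retry=(0,0,0))
1. R CAS -> counter=8 r=(0,0,0) succ=(0,0,0) retry=(0,0,1)
2. Q LOAD -> counter=8 r=(0,8,0) succ=(0,0,0) retry=(0,0,1)
3. Q CAS -> counter=9 r=(0,8,0) succ=(0,1,0) retry=(0,0,1)
4. P LOAD -> counter=9 r=(9,8,0) succ=(0,1,0) retry=(0,0,1)
5. P CAS -> counter=10 r=(9,8,0) succ=(1,1,0) retry=(0,0,1)
6. P LOAD -> counter=10 r=(10,8,0) succ=(1,1,0) retry=(0,0,1)
7. P CAS -> counter=11 r=(10,8,0) succ=(2,1,0) retry=(0,0,1)
8. R CAS -> counter=11 r=(10,8,0) succ=(2,1,0) retry=(0,0,2)
9. P LOAD -> counter=11 r=(11,8,0) succ=(2,1,0) retry=(0,0,2)
10. P CAS -> counter=12 r=(11,8,0) succ=(3,1,0) retry=(0,0,2)

counter=12 r=(11,8,0) succ=(3,1,0) retry=(0,0,2)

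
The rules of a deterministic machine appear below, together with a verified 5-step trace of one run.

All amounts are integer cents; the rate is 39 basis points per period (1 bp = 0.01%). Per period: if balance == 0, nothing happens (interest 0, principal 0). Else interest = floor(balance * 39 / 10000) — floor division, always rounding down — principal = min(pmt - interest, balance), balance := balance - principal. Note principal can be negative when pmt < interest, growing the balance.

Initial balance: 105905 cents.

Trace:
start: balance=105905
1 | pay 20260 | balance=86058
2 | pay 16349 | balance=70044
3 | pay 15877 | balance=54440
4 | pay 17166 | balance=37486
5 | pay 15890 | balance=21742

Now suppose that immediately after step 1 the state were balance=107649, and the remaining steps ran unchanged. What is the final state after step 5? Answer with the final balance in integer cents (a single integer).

43671

state after step 1 := balance=107649
2 | pay 16349 | balance=91719
3 | pay 15877 | balance=76199
4 | pay 17166 | balance=59330
5 | pay 15890 | balance=43671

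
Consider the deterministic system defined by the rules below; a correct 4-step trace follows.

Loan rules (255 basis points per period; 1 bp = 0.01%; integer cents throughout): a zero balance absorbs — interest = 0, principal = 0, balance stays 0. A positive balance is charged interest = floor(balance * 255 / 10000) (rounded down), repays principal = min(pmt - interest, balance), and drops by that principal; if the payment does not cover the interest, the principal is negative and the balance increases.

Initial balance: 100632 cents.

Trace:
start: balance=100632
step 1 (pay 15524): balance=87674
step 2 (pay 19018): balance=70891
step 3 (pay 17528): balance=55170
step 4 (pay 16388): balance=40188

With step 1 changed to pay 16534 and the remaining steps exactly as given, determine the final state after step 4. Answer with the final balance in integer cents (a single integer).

39099

(re-executing from step 1 with the substitution; state before step 1: balance=100632)
step 1 (pay 16534): balance=86664
step 2 (pay 19018): balance=69855
step 3 (pay 17528): balance=54108
step 4 (pay 16388): balance=39099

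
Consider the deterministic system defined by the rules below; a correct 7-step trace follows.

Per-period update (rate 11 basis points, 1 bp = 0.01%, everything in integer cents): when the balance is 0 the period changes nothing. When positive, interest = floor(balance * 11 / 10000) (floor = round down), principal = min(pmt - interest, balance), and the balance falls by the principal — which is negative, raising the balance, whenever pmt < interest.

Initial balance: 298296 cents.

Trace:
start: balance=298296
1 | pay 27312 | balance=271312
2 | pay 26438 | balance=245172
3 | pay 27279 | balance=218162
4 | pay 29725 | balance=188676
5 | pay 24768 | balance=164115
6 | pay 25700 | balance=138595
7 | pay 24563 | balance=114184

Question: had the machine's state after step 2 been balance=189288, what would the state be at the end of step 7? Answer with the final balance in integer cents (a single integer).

state after step 2 := balance=189288
3 | pay 27279 | balance=162217
4 | pay 29725 | balance=132670
5 | pay 24768 | balance=108047
6 | pay 25700 | balance=82465
7 | pay 24563 | balance=57992

57992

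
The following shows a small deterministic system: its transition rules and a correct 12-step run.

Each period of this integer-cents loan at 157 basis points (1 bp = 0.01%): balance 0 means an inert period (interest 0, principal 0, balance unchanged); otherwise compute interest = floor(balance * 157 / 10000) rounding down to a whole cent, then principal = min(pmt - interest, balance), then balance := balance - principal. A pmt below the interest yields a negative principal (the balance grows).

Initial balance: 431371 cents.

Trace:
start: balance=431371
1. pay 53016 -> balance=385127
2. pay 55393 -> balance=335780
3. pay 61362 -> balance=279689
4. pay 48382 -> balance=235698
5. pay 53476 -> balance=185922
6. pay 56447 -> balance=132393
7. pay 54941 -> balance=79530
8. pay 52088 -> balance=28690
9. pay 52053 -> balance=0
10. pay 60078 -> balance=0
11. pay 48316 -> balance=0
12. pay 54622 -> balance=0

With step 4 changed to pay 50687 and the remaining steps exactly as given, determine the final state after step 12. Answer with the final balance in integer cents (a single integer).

(re-executing from step 4 with the substitution; state before step 4: balance=279689)
4. pay 50687 -> balance=233393
5. pay 53476 -> balance=183581
6. pay 56447 -> balance=130016
7. pay 54941 -> balance=77116
8. pay 52088 -> balance=26238
9. pay 52053 -> balance=0
10. pay 60078 -> balance=0
11. pay 48316 -> balance=0
12. pay 54622 -> balance=0

0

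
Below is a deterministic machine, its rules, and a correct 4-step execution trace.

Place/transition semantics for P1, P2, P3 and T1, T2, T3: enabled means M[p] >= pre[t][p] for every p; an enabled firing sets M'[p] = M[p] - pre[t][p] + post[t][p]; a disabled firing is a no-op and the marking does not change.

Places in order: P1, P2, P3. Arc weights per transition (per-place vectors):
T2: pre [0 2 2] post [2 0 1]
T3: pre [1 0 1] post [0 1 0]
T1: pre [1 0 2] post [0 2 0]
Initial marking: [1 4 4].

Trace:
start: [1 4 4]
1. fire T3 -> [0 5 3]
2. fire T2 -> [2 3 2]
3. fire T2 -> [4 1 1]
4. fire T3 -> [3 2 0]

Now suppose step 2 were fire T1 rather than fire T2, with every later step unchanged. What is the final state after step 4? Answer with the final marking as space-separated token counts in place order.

(re-executing from step 2 with the substitution; state before step 2: [0 5 3])
2. fire T1 -> [0 5 3]
3. fire T2 -> [2 3 2]
4. fire T3 -> [1 4 1]

1 4 1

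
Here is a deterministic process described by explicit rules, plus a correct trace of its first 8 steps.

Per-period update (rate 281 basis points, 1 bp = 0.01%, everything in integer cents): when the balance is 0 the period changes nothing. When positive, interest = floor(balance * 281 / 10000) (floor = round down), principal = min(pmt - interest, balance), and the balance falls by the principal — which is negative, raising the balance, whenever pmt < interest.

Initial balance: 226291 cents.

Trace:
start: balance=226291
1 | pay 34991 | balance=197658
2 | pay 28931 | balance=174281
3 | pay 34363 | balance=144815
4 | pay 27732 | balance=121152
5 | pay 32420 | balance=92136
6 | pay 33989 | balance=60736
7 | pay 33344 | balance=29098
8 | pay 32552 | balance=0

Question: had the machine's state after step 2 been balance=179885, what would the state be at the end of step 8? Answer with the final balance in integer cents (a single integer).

3980

state after step 2 := balance=179885
3 | pay 34363 | balance=150576
4 | pay 27732 | balance=127075
5 | pay 32420 | balance=98225
6 | pay 33989 | balance=66996
7 | pay 33344 | balance=35534
8 | pay 32552 | balance=3980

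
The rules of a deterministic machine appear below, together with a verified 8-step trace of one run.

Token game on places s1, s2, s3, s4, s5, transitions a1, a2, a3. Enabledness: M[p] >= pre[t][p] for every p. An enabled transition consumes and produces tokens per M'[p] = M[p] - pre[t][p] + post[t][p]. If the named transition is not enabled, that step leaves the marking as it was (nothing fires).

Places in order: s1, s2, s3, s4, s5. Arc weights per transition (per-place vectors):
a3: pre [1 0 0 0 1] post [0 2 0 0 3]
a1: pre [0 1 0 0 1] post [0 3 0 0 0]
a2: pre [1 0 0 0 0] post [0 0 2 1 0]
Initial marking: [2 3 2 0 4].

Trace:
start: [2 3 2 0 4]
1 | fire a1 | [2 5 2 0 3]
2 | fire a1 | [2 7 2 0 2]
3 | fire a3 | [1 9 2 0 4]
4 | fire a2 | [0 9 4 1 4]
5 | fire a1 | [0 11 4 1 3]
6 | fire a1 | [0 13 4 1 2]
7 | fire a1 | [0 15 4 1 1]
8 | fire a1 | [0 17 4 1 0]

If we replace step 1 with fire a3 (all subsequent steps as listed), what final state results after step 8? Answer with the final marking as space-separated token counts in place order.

(re-executing from step 1 with the substitution; state before step 1: [2 3 2 0 4])
1 | fire a3 | [1 5 2 0 6]
2 | fire a1 | [1 7 2 0 5]
3 | fire a3 | [0 9 2 0 7]
4 | fire a2 | [0 9 2 0 7]
5 | fire a1 | [0 11 2 0 6]
6 | fire a1 | [0 13 2 0 5]
7 | fire a1 | [0 15 2 0 4]
8 | fire a1 | [0 17 2 0 3]

0 17 2 0 3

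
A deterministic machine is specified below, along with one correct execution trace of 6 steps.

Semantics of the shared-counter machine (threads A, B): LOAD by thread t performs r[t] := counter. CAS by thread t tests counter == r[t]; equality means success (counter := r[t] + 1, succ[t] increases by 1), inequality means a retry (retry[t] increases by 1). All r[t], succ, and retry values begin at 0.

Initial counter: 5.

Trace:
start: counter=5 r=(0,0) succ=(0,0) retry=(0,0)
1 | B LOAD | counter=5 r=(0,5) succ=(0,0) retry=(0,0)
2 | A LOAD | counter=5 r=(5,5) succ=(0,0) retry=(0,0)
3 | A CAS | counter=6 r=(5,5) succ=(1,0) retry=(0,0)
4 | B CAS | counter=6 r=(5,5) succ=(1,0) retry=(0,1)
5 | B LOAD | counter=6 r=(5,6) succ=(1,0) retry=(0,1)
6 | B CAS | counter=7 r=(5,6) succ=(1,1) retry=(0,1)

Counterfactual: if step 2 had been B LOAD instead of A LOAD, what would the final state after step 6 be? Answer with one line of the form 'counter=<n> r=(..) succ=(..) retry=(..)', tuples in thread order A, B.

counter=7 r=(0,6) succ=(0,2) retry=(1,0)

(re-executing from step 2 with the substitution; state before step 2: counter=5 r=(0,5) succ=(0,0) retry=(0,0))
2 | B LOAD | counter=5 r=(0,5) succ=(0,0) retry=(0,0)
3 | A CAS | counter=5 r=(0,5) succ=(0,0) retry=(1,0)
4 | B CAS | counter=6 r=(0,5) succ=(0,1) retry=(1,0)
5 | B LOAD | counter=6 r=(0,6) succ=(0,1) retry=(1,0)
6 | B CAS | counter=7 r=(0,6) succ=(0,2) retry=(1,0)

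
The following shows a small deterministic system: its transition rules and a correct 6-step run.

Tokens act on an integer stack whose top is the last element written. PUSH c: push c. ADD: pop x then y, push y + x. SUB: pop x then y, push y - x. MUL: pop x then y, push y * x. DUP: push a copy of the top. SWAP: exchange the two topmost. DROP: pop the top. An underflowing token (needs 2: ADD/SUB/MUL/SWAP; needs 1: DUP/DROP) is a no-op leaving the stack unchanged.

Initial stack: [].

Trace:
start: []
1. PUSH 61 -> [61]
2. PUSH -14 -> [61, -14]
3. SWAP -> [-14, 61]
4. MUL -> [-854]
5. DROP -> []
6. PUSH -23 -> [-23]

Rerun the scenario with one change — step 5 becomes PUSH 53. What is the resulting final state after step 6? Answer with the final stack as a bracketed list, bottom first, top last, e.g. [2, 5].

(re-executing from step 5 with the substitution; state before step 5: [-854])
5. PUSH 53 -> [-854, 53]
6. PUSH -23 -> [-854, 53, -23]

[-854, 53, -23]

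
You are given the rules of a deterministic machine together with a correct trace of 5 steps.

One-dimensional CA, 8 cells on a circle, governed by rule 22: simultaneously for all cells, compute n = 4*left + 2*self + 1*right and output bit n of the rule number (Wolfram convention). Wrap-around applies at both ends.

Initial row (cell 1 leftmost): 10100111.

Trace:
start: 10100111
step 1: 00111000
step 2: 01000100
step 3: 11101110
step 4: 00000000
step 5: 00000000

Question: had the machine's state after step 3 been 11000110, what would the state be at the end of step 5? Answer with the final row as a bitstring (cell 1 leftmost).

01101100

state after step 3 := 11000110
step 4: 00101000
step 5: 01101100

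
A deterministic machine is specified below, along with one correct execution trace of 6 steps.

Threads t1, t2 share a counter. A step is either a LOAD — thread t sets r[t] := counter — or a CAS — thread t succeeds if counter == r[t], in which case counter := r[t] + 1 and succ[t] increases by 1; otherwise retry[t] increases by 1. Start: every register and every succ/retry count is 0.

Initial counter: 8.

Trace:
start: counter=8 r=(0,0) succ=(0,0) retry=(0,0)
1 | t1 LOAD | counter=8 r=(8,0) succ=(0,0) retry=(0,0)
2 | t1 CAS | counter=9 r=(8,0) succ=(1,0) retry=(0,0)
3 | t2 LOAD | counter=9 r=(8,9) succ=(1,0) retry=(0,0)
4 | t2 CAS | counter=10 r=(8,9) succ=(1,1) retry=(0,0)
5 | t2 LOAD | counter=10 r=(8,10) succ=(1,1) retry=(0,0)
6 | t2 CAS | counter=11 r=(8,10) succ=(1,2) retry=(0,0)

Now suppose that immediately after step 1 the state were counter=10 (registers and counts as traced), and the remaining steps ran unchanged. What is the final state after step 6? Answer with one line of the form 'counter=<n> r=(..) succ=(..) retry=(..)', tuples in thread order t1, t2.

counter=12 r=(8,11) succ=(0,2) retry=(1,0)

state after step 1 := counter=10 r=(8,0) succ=(0,0) retry=(0,0)
2 | t1 CAS | counter=10 r=(8,0) succ=(0,0) retry=(1,0)
3 | t2 LOAD | counter=10 r=(8,10) succ=(0,0) retry=(1,0)
4 | t2 CAS | counter=11 r=(8,10) succ=(0,1) retry=(1,0)
5 | t2 LOAD | counter=11 r=(8,11) succ=(0,1) retry=(1,0)
6 | t2 CAS | counter=12 r=(8,11) succ=(0,2) retry=(1,0)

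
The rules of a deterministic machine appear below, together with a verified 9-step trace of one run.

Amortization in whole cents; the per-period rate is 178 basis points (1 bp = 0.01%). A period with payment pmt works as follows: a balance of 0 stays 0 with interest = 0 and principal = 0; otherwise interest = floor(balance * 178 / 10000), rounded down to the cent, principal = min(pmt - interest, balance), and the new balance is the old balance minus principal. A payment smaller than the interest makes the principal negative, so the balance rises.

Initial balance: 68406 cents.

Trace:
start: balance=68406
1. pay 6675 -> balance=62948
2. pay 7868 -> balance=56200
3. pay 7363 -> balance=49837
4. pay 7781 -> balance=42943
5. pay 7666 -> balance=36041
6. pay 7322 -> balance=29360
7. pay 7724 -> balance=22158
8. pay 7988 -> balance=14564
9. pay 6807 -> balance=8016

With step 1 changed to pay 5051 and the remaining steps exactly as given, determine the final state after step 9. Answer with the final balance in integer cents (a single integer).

9885

(re-executing from step 1 with the substitution; state before step 1: balance=68406)
1. pay 5051 -> balance=64572
2. pay 7868 -> balance=57853
3. pay 7363 -> balance=51519
4. pay 7781 -> balance=44655
5. pay 7666 -> balance=37783
6. pay 7322 -> balance=31133
7. pay 7724 -> balance=23963
8. pay 7988 -> balance=16401
9. pay 6807 -> balance=9885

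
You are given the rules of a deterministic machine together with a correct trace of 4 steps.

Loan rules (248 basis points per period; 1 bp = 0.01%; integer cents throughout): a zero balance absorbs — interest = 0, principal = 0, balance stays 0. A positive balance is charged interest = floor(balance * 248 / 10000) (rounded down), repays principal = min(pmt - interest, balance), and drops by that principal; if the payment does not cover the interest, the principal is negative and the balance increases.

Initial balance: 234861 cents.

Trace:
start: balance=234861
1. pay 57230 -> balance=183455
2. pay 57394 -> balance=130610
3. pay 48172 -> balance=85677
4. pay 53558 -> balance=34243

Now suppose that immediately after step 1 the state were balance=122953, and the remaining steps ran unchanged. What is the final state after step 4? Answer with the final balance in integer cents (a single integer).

0

state after step 1 := balance=122953
2. pay 57394 -> balance=68608
3. pay 48172 -> balance=22137
4. pay 53558 -> balance=0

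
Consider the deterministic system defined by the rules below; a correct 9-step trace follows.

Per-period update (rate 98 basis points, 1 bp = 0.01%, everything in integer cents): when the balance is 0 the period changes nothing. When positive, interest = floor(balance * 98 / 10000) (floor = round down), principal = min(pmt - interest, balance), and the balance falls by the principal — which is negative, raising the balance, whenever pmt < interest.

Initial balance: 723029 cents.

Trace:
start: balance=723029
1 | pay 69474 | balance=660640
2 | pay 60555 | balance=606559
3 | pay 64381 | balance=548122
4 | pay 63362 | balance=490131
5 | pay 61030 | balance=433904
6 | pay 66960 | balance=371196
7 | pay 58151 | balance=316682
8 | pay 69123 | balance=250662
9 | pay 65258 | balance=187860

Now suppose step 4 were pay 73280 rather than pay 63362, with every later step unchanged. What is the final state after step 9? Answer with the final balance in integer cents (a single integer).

(re-executing from step 4 with the substitution; state before step 4: balance=548122)
4 | pay 73280 | balance=480213
5 | pay 61030 | balance=423889
6 | pay 66960 | balance=361083
7 | pay 58151 | balance=306470
8 | pay 69123 | balance=240350
9 | pay 65258 | balance=177447

177447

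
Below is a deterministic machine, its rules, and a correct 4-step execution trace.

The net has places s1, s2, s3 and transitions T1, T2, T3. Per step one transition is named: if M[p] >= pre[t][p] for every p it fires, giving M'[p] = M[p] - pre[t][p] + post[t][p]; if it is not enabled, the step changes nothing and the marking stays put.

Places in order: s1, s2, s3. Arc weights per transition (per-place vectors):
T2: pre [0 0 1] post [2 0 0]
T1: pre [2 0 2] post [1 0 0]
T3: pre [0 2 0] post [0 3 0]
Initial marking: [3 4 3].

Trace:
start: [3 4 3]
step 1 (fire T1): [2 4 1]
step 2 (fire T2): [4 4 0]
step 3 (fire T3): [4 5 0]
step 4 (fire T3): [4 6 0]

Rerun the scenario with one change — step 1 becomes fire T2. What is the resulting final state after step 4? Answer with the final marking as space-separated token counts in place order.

(re-executing from step 1 with the substitution; state before step 1: [3 4 3])
step 1 (fire T2): [5 4 2]
step 2 (fire T2): [7 4 1]
step 3 (fire T3): [7 5 1]
step 4 (fire T3): [7 6 1]

7 6 1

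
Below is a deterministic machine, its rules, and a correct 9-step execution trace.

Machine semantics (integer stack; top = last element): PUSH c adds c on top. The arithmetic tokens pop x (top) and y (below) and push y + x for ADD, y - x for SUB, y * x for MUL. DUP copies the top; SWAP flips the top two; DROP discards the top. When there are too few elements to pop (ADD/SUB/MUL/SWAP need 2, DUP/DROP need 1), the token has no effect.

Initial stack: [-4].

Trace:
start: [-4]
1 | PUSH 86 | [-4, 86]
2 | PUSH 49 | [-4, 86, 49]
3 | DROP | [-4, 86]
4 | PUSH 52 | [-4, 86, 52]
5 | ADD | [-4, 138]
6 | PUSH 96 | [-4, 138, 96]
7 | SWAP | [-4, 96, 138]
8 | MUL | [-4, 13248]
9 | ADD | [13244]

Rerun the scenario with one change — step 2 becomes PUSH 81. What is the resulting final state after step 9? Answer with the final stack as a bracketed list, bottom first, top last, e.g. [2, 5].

(re-executing from step 2 with the substitution; state before step 2: [-4, 86])
2 | PUSH 81 | [-4, 86, 81]
3 | DROP | [-4, 86]
4 | PUSH 52 | [-4, 86, 52]
5 | ADD | [-4, 138]
6 | PUSH 96 | [-4, 138, 96]
7 | SWAP | [-4, 96, 138]
8 | MUL | [-4, 13248]
9 | ADD | [13244]

[13244]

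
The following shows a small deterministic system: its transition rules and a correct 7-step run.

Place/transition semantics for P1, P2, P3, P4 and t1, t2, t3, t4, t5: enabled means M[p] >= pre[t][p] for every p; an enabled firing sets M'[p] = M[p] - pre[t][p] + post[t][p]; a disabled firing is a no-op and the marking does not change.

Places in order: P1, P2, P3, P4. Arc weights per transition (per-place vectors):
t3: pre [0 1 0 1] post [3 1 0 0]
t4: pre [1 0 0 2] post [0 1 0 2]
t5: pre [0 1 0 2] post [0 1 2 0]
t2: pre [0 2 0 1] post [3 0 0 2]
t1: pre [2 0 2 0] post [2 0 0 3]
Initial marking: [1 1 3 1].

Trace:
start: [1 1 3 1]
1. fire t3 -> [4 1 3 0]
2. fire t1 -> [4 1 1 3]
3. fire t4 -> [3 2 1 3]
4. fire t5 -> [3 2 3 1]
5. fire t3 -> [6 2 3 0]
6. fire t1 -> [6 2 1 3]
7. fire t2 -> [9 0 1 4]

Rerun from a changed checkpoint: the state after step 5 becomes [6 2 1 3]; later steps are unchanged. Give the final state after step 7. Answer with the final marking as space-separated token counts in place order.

state after step 5 := [6 2 1 3]
6. fire t1 -> [6 2 1 3]
7. fire t2 -> [9 0 1 4]

9 0 1 4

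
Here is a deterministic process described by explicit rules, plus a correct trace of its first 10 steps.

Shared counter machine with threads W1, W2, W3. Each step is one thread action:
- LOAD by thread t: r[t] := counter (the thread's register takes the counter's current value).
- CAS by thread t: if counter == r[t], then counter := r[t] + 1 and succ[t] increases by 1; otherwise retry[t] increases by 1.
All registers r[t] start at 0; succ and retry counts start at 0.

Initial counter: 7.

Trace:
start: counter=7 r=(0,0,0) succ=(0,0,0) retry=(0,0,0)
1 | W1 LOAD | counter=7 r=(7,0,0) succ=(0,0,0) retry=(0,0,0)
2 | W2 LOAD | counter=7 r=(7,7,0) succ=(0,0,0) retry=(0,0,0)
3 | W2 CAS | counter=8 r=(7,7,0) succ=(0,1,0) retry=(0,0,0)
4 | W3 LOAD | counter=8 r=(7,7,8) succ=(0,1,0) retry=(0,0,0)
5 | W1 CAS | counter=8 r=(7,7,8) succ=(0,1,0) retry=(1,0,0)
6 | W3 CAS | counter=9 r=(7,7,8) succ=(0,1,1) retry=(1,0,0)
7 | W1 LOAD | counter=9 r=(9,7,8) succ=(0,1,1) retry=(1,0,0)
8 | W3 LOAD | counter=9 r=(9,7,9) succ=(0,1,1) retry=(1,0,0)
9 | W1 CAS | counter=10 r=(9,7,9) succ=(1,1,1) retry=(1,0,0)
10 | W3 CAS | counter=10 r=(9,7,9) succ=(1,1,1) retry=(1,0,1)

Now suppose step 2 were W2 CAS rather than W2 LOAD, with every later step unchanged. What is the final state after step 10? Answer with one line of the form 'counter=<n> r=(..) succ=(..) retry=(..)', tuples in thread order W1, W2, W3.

(re-executing from step 2 with the substitution; state before step 2: counter=7 r=(7,0,0) succ=(0,0,0) retry=(0,0,0))
2 | W2 CAS | counter=7 r=(7,0,0) succ=(0,0,0) retry=(0,1,0)
3 | W2 CAS | counter=7 r=(7,0,0) succ=(0,0,0) retry=(0,2,0)
4 | W3 LOAD | counter=7 r=(7,0,7) succ=(0,0,0) retry=(0,2,0)
5 | W1 CAS | counter=8 r=(7,0,7) succ=(1,0,0) retry=(0,2,0)
6 | W3 CAS | counter=8 r=(7,0,7) succ=(1,0,0) retry=(0,2,1)
7 | W1 LOAD | counter=8 r=(8,0,7) succ=(1,0,0) retry=(0,2,1)
8 | W3 LOAD | counter=8 r=(8,0,8) succ=(1,0,0) retry=(0,2,1)
9 | W1 CAS | counter=9 r=(8,0,8) succ=(2,0,0) retry=(0,2,1)
10 | W3 CAS | counter=9 r=(8,0,8) succ=(2,0,0) retry=(0,2,2)

counter=9 r=(8,0,8) succ=(2,0,0) retry=(0,2,2)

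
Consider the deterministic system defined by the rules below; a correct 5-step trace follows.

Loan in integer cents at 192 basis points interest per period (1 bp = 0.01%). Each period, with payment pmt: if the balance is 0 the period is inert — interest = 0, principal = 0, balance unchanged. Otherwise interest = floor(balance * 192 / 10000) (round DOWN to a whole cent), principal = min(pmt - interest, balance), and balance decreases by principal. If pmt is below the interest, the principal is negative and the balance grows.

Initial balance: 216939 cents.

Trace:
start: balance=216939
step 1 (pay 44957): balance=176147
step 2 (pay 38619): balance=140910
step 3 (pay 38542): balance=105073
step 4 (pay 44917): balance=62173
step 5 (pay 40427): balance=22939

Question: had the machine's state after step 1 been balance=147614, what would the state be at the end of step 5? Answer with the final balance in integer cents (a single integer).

state after step 1 := balance=147614
step 2 (pay 38619): balance=111829
step 3 (pay 38542): balance=75434
step 4 (pay 44917): balance=31965
step 5 (pay 40427): balance=0

0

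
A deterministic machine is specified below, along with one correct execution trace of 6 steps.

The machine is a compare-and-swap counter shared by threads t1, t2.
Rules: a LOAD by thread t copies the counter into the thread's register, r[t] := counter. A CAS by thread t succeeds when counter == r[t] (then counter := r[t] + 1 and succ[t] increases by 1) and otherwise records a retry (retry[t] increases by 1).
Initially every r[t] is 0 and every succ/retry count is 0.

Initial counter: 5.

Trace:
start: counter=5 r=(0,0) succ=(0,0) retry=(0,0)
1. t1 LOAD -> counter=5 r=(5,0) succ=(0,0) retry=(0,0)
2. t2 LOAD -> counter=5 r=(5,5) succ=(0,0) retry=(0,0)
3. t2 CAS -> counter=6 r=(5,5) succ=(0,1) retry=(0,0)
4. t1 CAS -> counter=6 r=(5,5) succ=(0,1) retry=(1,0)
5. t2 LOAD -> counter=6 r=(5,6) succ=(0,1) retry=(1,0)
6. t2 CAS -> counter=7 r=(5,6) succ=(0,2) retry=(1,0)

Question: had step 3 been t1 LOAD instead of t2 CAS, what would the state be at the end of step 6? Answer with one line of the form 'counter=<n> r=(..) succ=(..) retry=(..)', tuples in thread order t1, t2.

counter=7 r=(5,6) succ=(1,1) retry=(0,0)

(re-executing from step 3 with the substitution; state before step 3: counter=5 r=(5,5) succ=(0,0) retry=(0,0))
3. t1 LOAD -> counter=5 r=(5,5) succ=(0,0) retry=(0,0)
4. t1 CAS -> counter=6 r=(5,5) succ=(1,0) retry=(0,0)
5. t2 LOAD -> counter=6 r=(5,6) succ=(1,0) retry=(0,0)
6. t2 CAS -> counter=7 r=(5,6) succ=(1,1) retry=(0,0)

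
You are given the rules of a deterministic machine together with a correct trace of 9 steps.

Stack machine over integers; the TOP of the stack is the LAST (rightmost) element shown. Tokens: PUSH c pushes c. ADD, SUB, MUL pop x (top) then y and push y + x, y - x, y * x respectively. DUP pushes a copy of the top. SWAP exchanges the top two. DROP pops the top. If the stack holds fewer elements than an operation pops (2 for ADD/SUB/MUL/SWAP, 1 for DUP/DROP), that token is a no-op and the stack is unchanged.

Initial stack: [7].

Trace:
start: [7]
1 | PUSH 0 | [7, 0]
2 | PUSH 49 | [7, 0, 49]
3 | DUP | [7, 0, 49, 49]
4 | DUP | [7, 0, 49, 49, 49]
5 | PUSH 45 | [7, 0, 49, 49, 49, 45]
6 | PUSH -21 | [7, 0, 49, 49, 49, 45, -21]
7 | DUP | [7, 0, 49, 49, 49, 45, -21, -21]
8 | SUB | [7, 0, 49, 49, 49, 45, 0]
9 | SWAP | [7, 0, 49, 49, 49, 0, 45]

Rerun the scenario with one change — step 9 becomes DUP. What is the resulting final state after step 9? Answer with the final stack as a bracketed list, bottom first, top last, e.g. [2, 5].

[7, 0, 49, 49, 49, 45, 0, 0]

(re-executing from step 9 with the substitution; state before step 9: [7, 0, 49, 49, 49, 45, 0])
9 | DUP | [7, 0, 49, 49, 49, 45, 0, 0]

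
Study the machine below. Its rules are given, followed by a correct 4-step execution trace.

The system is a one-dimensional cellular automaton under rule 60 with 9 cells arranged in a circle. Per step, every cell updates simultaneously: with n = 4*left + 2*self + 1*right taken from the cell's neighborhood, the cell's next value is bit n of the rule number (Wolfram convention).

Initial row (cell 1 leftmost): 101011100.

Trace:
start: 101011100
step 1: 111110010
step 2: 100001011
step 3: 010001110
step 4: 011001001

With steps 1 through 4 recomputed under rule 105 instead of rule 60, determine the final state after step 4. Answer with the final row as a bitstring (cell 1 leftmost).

100000011

(re-executing steps 1..4 under rule 105; state before step 1: 101011100)
step 1: 010110100
step 2: 001111001
step 3: 001001000
step 4: 100000011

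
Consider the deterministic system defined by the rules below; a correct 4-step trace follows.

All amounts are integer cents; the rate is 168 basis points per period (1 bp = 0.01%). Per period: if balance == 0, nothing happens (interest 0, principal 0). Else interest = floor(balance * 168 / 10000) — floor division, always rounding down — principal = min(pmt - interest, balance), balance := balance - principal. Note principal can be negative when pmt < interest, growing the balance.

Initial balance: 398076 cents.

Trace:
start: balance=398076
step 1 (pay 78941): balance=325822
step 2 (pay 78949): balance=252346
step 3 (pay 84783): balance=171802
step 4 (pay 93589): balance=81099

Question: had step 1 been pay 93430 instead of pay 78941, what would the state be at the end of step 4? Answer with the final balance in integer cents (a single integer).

65867

(re-executing from step 1 with the substitution; state before step 1: balance=398076)
step 1 (pay 93430): balance=311333
step 2 (pay 78949): balance=237614
step 3 (pay 84783): balance=156822
step 4 (pay 93589): balance=65867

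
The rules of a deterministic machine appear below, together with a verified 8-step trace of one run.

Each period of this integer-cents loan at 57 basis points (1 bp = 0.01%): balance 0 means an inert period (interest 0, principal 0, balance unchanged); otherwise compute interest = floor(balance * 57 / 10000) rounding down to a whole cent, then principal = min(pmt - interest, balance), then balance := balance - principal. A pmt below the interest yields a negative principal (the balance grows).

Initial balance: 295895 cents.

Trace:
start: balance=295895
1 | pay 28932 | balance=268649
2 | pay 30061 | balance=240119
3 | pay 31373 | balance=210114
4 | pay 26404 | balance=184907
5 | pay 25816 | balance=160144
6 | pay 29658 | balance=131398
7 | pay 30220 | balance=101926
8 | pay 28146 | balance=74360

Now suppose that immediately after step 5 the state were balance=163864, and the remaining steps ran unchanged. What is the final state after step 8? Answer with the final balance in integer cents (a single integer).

78146

state after step 5 := balance=163864
6 | pay 29658 | balance=135140
7 | pay 30220 | balance=105690
8 | pay 28146 | balance=78146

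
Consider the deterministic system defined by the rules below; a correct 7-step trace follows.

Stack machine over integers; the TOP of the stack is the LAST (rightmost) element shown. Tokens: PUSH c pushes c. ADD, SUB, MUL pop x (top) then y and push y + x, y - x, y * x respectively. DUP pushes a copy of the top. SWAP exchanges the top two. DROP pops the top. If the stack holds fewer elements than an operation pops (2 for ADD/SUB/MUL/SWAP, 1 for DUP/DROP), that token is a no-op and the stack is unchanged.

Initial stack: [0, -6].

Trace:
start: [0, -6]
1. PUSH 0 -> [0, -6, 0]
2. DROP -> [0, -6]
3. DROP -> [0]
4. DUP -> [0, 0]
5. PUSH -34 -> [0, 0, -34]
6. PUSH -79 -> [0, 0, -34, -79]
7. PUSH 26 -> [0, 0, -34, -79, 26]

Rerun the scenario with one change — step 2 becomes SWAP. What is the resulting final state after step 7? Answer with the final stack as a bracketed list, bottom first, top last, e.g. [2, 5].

[0, 0, 0, -34, -79, 26]

(re-executing from step 2 with the substitution; state before step 2: [0, -6, 0])
2. SWAP -> [0, 0, -6]
3. DROP -> [0, 0]
4. DUP -> [0, 0, 0]
5. PUSH -34 -> [0, 0, 0, -34]
6. PUSH -79 -> [0, 0, 0, -34, -79]
7. PUSH 26 -> [0, 0, 0, -34, -79, 26]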